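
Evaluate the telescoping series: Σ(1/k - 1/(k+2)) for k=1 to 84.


Telescoping with gap 2: two head and two tail terms survive.
= (1 + 1/2) - (1/85 + 1/86)
= 3/2 - 1/85 - 1/86 = 5397/3655

Sum = 5397/3655


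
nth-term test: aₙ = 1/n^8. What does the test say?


lim(n→∞) 1/n^8 = 0
lim aₙ = 0 → nth-term test is INCONCLUSIVE
(Need other tests; this is actually a convergent p-series with p=8 > 1)

Inconclusive (lim aₙ = 0; need another test)


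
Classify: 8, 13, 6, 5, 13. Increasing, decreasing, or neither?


Differences: 5, -7, -1, 8
Difference at position 1 is +5 (> 0) but position 2 is -7 (< 0) — sequence both rises and falls
→ NOT monotonic

Not monotonic


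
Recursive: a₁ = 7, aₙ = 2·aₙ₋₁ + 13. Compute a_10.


Computing step by step:
a_1 = 7
a_2 = 27
a_3 = 67
a_4 = 147
a_5 = 307
a_6 = 627
a_7 = 1267
a_8 = 2547
a_9 = 5107
a_10 = 10227


a_10 = 10227


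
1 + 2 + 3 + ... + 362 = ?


n(n+1)/2 = 362×363/2 = 131406/2 = 65703

Σk = 65703


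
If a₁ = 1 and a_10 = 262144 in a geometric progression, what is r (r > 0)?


r^(n-1) = aₙ/a₁
r^9 = 262144/1 = 262144
r = 262144^(1/9)
= 4

r = 4


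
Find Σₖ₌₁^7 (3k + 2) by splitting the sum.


Σ(3k+2) = 3·Σk + 2·n
= 3·28 + 2·7
= 84 + 14 = 98

Σ = 98


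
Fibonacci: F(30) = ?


Fibonacci sequence: 1, 1, 2, 3, 5, 8, 13, 21, 34, 55, 89, ...
F(30) = 832040

F(30) = 832040


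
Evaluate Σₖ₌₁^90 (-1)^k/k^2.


S = -1 + 1/4 - 1/9 + 1/16 - 1/25 + 1/36 - 1/49 + 1/64 ± ...
= -0.8224
(Full series converges to -π²/12 ≈ -0.8225)

S_90 = -0.8224


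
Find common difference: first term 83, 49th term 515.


d = (aₙ - a₁)/(n-1)
= (515 - 83)/(49-1)
= 432/48 = 9

d = 9


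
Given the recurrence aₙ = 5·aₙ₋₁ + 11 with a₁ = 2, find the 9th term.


Computing step by step:
a_1 = 2
a_2 = 21
a_3 = 116
a_4 = 591
a_5 = 2966
a_6 = 14841
a_7 = 74216
a_8 = 371091
a_9 = 1855466


a_9 = 1855466


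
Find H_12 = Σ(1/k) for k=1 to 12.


H_12 = 1/1 + 1/2 + 1/3 + ... + 1/12
= 86021/27720
≈ 3.1032

H_12 = 86021/27720 ≈ 3.1032


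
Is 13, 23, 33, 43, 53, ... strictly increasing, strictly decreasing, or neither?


Differences: 10, 10, 10, 10
All differences > 0 → strictly INCREASING

Monotonically increasing


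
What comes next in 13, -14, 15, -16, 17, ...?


Pattern: alternating sign, magnitude arithmetic (d=1)
Terms: 13, -14, 15, -16, 17
Next term = -18

Next term = -18


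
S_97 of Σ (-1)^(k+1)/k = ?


S = 1 - 1/2 + 1/3 - 1/4 + 1/5 - 1/6 + 1/7 - 1/8 ± ...
= 0.6983
(Full series converges to +ln(2) ≈ +0.6931)

S_97 = 0.6983


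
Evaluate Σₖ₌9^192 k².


Σₖ₌9^192 k² = Σₖ₌₁^192 k² − Σₖ₌₁^8 k²
= 192·193·385/6 − 8·9·17/6
= 2377760 − 204 = 2377556

Σk² = 2377556


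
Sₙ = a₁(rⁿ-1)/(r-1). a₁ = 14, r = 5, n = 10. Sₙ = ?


Sₙ = 14×(5^10 - 1)/(5 - 1)
= 14×(9765625 - 1)/4
= 14×9765624/4
= 34179684

S_10 = 34179684


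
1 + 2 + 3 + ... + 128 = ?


n(n+1)/2 = 128×129/2 = 16512/2 = 8256

Σk = 8256


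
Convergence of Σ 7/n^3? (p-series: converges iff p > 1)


p-series test: Σ c/n^p converges if p > 1, diverges if p ≤ 1 (constant c > 0 doesn't affect convergence).
p = 3
3 > 1 → CONVERGES

Converges (p = 3 > 1)


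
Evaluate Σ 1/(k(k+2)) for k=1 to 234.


1/(k(k+2)) = (1/2)·(1/k - 1/(k+2)) (partial fractions)
Telescoping: Σ = (1/2)·(1 + 1/2 - 1/235 - 1/236) = 82719/110920

Sum = 82719/110920


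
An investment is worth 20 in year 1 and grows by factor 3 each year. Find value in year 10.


aₙ = a₁·r^(n-1)
= 20×3^9
= 20×19683
= 393660

a_10 = 393660


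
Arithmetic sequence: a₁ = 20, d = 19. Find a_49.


aₙ = a₁ + (n-1)d
= 20 + (49-1)×19
= 20 + 912
= 932

a_49 = 932


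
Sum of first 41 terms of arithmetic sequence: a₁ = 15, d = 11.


aₙ = 15 + (41-1)×11 = 455
Sₙ = n(a₁+aₙ)/2 = 41×(15+455)/2
= 41×470/2 = 9635

S_41 = 9635


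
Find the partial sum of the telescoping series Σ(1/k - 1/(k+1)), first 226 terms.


Telescoping: adjacent terms cancel.
= 1/1 - 1/227
= 1 - 1/227 = 226/227

Sum = 226/227


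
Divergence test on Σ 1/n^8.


lim(n→∞) 1/n^8 = 0
lim aₙ = 0 → nth-term test is INCONCLUSIVE
(Need other tests; this is actually a convergent p-series with p=8 > 1)

Inconclusive (lim aₙ = 0; need another test)


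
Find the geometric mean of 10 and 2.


GM = √(10×2) = √20 = 4.4721

GM = 4.4721


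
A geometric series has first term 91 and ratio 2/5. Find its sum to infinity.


S∞ = a₁/(1-r) = 91/(1 - 2/5)
= 91/(3/5)
= 455/3

S∞ = 455/3


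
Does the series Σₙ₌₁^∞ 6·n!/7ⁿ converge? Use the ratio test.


aₙ = 6·n!/7^n
a_{n+1}/aₙ = (n+1)!/7^(n+1) × 7^n/n!  (constant 6 cancels)
= (n+1)/7
L = lim(n→∞) (n+1)/7 = ∞
L > 1 → series DIVERGES

Diverges (ratio test: L = ∞ > 1)


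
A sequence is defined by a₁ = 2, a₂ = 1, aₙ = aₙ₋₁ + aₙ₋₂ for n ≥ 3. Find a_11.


Computing iteratively: 2, 1, 3, 4, 7, 11, 18, 29, 47, 76, 123
a_11 = 123

a_11 = 123


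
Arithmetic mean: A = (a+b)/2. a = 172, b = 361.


AM = (172 + 361)/2 = 533/2 = 266.5

AM = 266.5


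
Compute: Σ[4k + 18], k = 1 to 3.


Σ(4k+18) = 4·Σk + 18·n
= 4·6 + 18·3
= 24 + 54 = 78

Σ = 78


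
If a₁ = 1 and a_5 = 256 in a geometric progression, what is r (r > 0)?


r^(n-1) = aₙ/a₁
r^4 = 256/1 = 256
r = 256^(1/4)
= ±4; taking r > 0 gives r = 4

r = 4


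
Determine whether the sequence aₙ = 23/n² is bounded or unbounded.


a₁ = 23, a₂ = 23/4, a₃ = 23/9, ...
0 < aₙ ≤ 23 for all n ≥ 1
The sequence IS bounded

Bounded (0 < aₙ ≤ 23)


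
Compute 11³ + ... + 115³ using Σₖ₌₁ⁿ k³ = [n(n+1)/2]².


Σₖ₌11^115 k³ = [115·116/2]² − [10·11/2]²
= 44488900 − 3025 = 44485875

Σk³ = 44485875


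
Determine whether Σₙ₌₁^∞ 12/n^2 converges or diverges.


p-series test: Σ c/n^p converges if p > 1, diverges if p ≤ 1 (constant c > 0 doesn't affect convergence).
p = 2
2 > 1 → CONVERGES

Converges (p = 2 > 1)


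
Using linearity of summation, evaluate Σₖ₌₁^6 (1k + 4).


Σ(1k+4) = 1·Σk + 4·n
= 1·21 + 4·6
= 21 + 24 = 45

Σ = 45


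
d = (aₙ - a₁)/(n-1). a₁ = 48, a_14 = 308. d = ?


d = (aₙ - a₁)/(n-1)
= (308 - 48)/(14-1)
= 260/13 = 20

d = 20


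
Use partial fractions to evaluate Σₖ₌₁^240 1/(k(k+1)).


1/(k(k+1)) = 1/k - 1/(k+1) (partial fractions)
Telescoping: Σ = 1 - 1/241 = 240/241

Sum = 240/241


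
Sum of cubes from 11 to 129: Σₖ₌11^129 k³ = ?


Σₖ₌11^129 k³ = [129·130/2]² − [10·11/2]²
= 70308225 − 3025 = 70305200

Σk³ = 70305200


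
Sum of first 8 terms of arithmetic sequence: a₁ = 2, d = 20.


aₙ = 2 + (8-1)×20 = 142
Sₙ = n(a₁+aₙ)/2 = 8×(2+142)/2
= 8×144/2 = 576

S_8 = 576


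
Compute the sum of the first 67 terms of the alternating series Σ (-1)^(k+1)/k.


S = 1 - 1/2 + 1/3 - 1/4 + 1/5 - 1/6 + 1/7 - 1/8 ± ...
= 0.7006
(Full series converges to +ln(2) ≈ +0.6931)

S_67 = 0.7006


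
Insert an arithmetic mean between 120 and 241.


AM = (120 + 241)/2 = 361/2 = 180.5

AM = 180.5


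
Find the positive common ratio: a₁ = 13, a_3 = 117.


r^(n-1) = aₙ/a₁
r^2 = 117/13 = 9
r = 9^(1/2)
= ±3; taking r > 0 gives r = 3

r = 3


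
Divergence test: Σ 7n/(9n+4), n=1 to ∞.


lim(n→∞) 7n/(9n+4) = 7/9 = 7/9  (divide numerator and denominator by n)
lim aₙ = 7/9 ≠ 0 → series DIVERGES

Diverges (lim aₙ = 7/9 ≠ 0)


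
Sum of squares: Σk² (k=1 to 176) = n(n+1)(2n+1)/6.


n = 176
n(n+1)(2n+1)/6 = 176×177×353/6
= 10996656/6 = 1832776

Σk² = 1832776


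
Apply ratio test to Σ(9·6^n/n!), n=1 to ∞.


aₙ = 9·6^n/n!
a_{n+1}/aₙ = 6^(n+1)/(n+1)! × n!/6^n  (constant 9 cancels)
= 6/(n+1)
L = lim(n→∞) 6/(n+1) = 0
L < 1 → series CONVERGES

Converges (ratio test: L = 0 < 1)


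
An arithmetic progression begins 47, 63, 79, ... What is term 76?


aₙ = a₁ + (n-1)d
= 47 + (76-1)×16
= 47 + 1200
= 1247

a_76 = 1247


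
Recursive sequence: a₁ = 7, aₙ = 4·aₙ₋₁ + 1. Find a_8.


Computing step by step:
a_1 = 7
a_2 = 29
a_3 = 117
a_4 = 469
a_5 = 1877
a_6 = 7509
a_7 = 30037
a_8 = 120149


a_8 = 120149


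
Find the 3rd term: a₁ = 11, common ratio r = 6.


aₙ = a₁·r^(n-1)
= 11×6^2
= 11×36
= 396

a_3 = 396


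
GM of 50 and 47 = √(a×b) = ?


GM = √(50×47) = √2350 = 48.4768

GM = 48.4768


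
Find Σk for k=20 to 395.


Σₖ₌20^395 k = Σₖ₌₁^395 k − Σₖ₌₁^19 k
= 395·396/2 − 19·20/2
= 78210 − 190 = 78020

Σk = 78020


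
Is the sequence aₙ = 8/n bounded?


a₁ = 8, a₂ = 8/2, a₃ = 8/3, ...
0 < aₙ ≤ 8 for all n ≥ 1
Lower bound: 0, Upper bound: 8
The sequence IS bounded

Bounded (0 < aₙ ≤ 8)


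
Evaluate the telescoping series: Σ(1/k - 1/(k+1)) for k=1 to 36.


Telescoping: adjacent terms cancel.
= 1/1 - 1/37
= 1 - 1/37 = 36/37

Sum = 36/37


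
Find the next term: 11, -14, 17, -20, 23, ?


Pattern: alternating sign, magnitude arithmetic (d=3)
Terms: 11, -14, 17, -20, 23
Next term = -26

Next term = -26


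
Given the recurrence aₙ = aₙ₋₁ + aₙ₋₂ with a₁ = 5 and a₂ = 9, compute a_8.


Computing iteratively: 5, 9, 14, 23, 37, 60, 97, 157
a_8 = 157

a_8 = 157


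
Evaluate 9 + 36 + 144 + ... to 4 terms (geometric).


Sₙ = 9×(4^4 - 1)/(4 - 1)
= 9×(256 - 1)/3
= 9×255/3
= 765

S_4 = 765


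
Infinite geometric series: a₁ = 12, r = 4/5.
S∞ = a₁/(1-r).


S∞ = a₁/(1-r) = 12/(1 - 4/5)
= 12/(1/5)
= 60

S∞ = 60


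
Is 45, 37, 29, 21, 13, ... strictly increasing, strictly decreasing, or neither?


Differences: -8, -8, -8, -8
All differences < 0 → strictly DECREASING

Monotonically decreasing


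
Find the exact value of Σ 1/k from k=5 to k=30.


Σₖ₌5^30 1/k = 1/5 + 1/6 + 1/7 + ... + 1/30
= 4452412907647/2329089562800
≈ 1.9117

Sum = 4452412907647/2329089562800 ≈ 1.9117


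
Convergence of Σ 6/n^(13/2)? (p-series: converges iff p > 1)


p-series test: Σ c/n^p converges if p > 1, diverges if p ≤ 1 (constant c > 0 doesn't affect convergence).
p = 13/2
13/2 > 1 → CONVERGES

Converges (p = 13/2 > 1)


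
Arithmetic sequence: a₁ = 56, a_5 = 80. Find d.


d = (aₙ - a₁)/(n-1)
= (80 - 56)/(5-1)
= 24/4 = 6

d = 6


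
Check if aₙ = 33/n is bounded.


a₁ = 33, a₂ = 33/2, a₃ = 33/3, ...
0 < aₙ ≤ 33 for all n ≥ 1
Lower bound: 0, Upper bound: 33
The sequence IS bounded

Bounded (0 < aₙ ≤ 33)


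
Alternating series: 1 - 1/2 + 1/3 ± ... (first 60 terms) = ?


S = 1 - 1/2 + 1/3 - 1/4 + 1/5 - 1/6 + 1/7 - 1/8 ± ...
= 0.6849
(Full series converges to +ln(2) ≈ +0.6931)

S_60 = 0.6849


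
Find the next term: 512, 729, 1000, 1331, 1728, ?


Pattern: perfect cubes: n³
Terms: 512, 729, 1000, 1331, 1728
Next term = 2197

Next term = 2197


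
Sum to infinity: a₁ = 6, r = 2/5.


S∞ = a₁/(1-r) = 6/(1 - 2/5)
= 6/(3/5)
= 10

S∞ = 10


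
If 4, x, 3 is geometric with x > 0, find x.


GM = √(4×3) = √12 = 3.4641

GM = 3.4641


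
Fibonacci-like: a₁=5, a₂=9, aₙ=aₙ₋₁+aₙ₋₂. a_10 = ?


Computing iteratively: 5, 9, 14, 23, 37, 60, 97, 157, 254, 411
a_10 = 411

a_10 = 411


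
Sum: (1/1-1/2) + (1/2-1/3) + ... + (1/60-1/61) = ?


Telescoping: adjacent terms cancel.
= 1/1 - 1/61
= 1 - 1/61 = 60/61

Sum = 60/61


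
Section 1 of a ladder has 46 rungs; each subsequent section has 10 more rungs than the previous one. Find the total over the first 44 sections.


aₙ = 46 + (44-1)×10 = 476
Sₙ = n(a₁+aₙ)/2 = 44×(46+476)/2
= 44×522/2 = 11484

S_44 = 11484


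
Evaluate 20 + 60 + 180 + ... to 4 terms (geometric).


Sₙ = 20×(3^4 - 1)/(3 - 1)
= 20×(81 - 1)/2
= 20×80/2
= 800

S_4 = 800


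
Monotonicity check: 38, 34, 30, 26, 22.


Differences: -4, -4, -4, -4
All differences < 0 → strictly DECREASING

Monotonically decreasing


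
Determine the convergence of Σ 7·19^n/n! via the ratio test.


aₙ = 7·19^n/n!
a_{n+1}/aₙ = 19^(n+1)/(n+1)! × n!/19^n  (constant 7 cancels)
= 19/(n+1)
L = lim(n→∞) 19/(n+1) = 0
L < 1 → series CONVERGES

Converges (ratio test: L = 0 < 1)


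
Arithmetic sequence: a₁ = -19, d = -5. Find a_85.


aₙ = a₁ + (n-1)d
= -19 + (85-1)×-5
= -19 - 420
= -439

a_85 = -439


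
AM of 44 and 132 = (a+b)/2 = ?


AM = (44 + 132)/2 = 176/2 = 88

AM = 88


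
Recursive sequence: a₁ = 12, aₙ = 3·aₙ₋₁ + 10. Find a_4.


Computing step by step:
a_1 = 12
a_2 = 46
a_3 = 148
a_4 = 454


a_4 = 454


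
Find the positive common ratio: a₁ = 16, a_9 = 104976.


r^(n-1) = aₙ/a₁
r^8 = 104976/16 = 6561
r = 6561^(1/8)
= ±3; taking r > 0 gives r = 3

r = 3


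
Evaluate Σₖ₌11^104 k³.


Σₖ₌11^104 k³ = [104·105/2]² − [10·11/2]²
= 29811600 − 3025 = 29808575

Σk³ = 29808575


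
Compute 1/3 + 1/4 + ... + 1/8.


Σₖ₌3^8 1/k = 1/3 + 1/4 + 1/5 + 1/6 + 1/7 + 1/8
= 341/280
≈ 1.2179

Sum = 341/280 ≈ 1.2179


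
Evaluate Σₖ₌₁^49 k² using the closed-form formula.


n = 49
n(n+1)(2n+1)/6 = 49×50×99/6
= 242550/6 = 40425

Σk² = 40425


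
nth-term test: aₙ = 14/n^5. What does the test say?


lim(n→∞) 14/n^5 = 0
lim aₙ = 0 → nth-term test is INCONCLUSIVE
(Need other tests; this is actually a convergent p-series with p=5 > 1)

Inconclusive (lim aₙ = 0; need another test)


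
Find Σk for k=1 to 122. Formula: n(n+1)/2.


n(n+1)/2 = 122×123/2 = 15006/2 = 7503

Σk = 7503


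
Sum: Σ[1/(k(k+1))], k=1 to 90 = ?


1/(k(k+1)) = 1/k - 1/(k+1) (partial fractions)
Telescoping: Σ = 1 - 1/91 = 90/91

Sum = 90/91


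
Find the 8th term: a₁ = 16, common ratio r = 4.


aₙ = a₁·r^(n-1)
= 16×4^7
= 16×16384
= 262144

a_8 = 262144


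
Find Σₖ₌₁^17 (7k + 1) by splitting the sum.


Σ(7k+1) = 7·Σk + 1·n
= 7·153 + 1·17
= 1071 + 17 = 1088

Σ = 1088


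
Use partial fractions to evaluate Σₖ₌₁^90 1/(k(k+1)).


1/(k(k+1)) = 1/k - 1/(k+1) (partial fractions)
Telescoping: Σ = 1 - 1/91 = 90/91

Sum = 90/91


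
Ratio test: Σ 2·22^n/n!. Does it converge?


aₙ = 2·22^n/n!
a_{n+1}/aₙ = 22^(n+1)/(n+1)! × n!/22^n  (constant 2 cancels)
= 22/(n+1)
L = lim(n→∞) 22/(n+1) = 0
L < 1 → series CONVERGES

Converges (ratio test: L = 0 < 1)


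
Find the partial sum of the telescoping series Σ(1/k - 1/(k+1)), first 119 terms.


Telescoping: adjacent terms cancel.
= 1/1 - 1/120
= 1 - 1/120 = 119/120

Sum = 119/120


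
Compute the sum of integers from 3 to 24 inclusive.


Σₖ₌3^24 k = Σₖ₌₁^24 k − Σₖ₌₁^2 k
= 24·25/2 − 2·3/2
= 300 − 3 = 297

Σk = 297


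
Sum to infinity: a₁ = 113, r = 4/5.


S∞ = a₁/(1-r) = 113/(1 - 4/5)
= 113/(1/5)
= 565

S∞ = 565


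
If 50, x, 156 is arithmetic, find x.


AM = (50 + 156)/2 = 206/2 = 103

AM = 103


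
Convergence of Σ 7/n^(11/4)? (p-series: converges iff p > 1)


p-series test: Σ c/n^p converges if p > 1, diverges if p ≤ 1 (constant c > 0 doesn't affect convergence).
p = 11/4
11/4 > 1 → CONVERGES

Converges (p = 11/4 > 1)


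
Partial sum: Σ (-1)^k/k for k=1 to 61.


S = -1 + 1/2 - 1/3 + 1/4 - 1/5 + 1/6 - 1/7 + 1/8 ± ...
= -0.7013
(Full series converges to -ln(2) ≈ -0.6931)

S_61 = -0.7013


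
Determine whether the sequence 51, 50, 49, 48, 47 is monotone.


Differences: -1, -1, -1, -1
All differences < 0 → strictly DECREASING

Monotonically decreasing


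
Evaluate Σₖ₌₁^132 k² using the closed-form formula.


n = 132
n(n+1)(2n+1)/6 = 132×133×265/6
= 4652340/6 = 775390

Σk² = 775390


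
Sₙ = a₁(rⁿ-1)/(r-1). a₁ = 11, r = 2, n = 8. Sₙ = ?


Sₙ = 11×(2^8 - 1)/(2 - 1)
= 11×(256 - 1)/1
= 11×255/1
= 2805

S_8 = 2805


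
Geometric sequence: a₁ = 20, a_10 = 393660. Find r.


r^(n-1) = aₙ/a₁
r^9 = 393660/20 = 19683
r = 19683^(1/9)
= 3

r = 3


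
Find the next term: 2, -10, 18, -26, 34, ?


Pattern: alternating sign, magnitude arithmetic (d=8)
Terms: 2, -10, 18, -26, 34
Next term = -42

Next term = -42


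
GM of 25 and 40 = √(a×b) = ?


GM = √(25×40) = √1000 = 31.6228

GM = 31.6228


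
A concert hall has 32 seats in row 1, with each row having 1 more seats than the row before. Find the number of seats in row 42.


aₙ = a₁ + (n-1)d
= 32 + (42-1)×1
= 32 + 41
= 73

a_42 = 73


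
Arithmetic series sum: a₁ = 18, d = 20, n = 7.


aₙ = 18 + (7-1)×20 = 138
Sₙ = n(a₁+aₙ)/2 = 7×(18+138)/2
= 7×156/2 = 546

S_7 = 546


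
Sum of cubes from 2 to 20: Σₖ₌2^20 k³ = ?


Σₖ₌2^20 k³ = [20·21/2]² − [1·2/2]²
= 44100 − 1 = 44099

Σk³ = 44099


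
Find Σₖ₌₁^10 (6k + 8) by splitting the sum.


Σ(6k+8) = 6·Σk + 8·n
= 6·55 + 8·10
= 330 + 80 = 410

Σ = 410


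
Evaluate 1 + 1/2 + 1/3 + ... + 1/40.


H_40 = 1/1 + 1/2 + 1/3 + ... + 1/40
= 2078178381193813/485721041551200
≈ 4.2785

H_40 = 2078178381193813/485721041551200 ≈ 4.2785


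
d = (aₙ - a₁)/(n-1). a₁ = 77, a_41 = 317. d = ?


d = (aₙ - a₁)/(n-1)
= (317 - 77)/(41-1)
= 240/40 = 6

d = 6


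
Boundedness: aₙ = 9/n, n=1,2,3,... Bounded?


a₁ = 9, a₂ = 9/2, a₃ = 9/3, ...
0 < aₙ ≤ 9 for all n ≥ 1
Lower bound: 0, Upper bound: 9
The sequence IS bounded

Bounded (0 < aₙ ≤ 9)


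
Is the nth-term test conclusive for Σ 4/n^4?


lim(n→∞) 4/n^4 = 0
lim aₙ = 0 → nth-term test is INCONCLUSIVE
(Need other tests; this is actually a convergent p-series with p=4 > 1)

Inconclusive (lim aₙ = 0; need another test)


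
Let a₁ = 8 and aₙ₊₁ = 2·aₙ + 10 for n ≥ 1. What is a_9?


Computing step by step:
a_1 = 8
a_2 = 26
a_3 = 62
a_4 = 134
a_5 = 278
a_6 = 566
a_7 = 1142
a_8 = 2294
a_9 = 4598


a_9 = 4598


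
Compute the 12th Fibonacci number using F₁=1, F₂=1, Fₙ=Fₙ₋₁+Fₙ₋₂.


Fibonacci sequence: 1, 1, 2, 3, 5, 8, 13, 21, 34, 55, 89, ...
F(12) = 144

F(12) = 144


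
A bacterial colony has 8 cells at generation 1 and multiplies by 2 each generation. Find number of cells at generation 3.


aₙ = a₁·r^(n-1)
= 8×2^2
= 8×4
= 32

a_3 = 32


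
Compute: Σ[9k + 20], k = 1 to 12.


Σ(9k+20) = 9·Σk + 20·n
= 9·78 + 20·12
= 702 + 240 = 942

Σ = 942


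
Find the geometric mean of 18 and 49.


GM = √(18×49) = √882 = 29.6985

GM = 29.6985


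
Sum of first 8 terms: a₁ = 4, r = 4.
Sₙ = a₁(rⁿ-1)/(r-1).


Sₙ = 4×(4^8 - 1)/(4 - 1)
= 4×(65536 - 1)/3
= 4×65535/3
= 87380

S_8 = 87380


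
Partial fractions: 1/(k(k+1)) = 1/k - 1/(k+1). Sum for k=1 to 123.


1/(k(k+1)) = 1/k - 1/(k+1) (partial fractions)
Telescoping: Σ = 1 - 1/124 = 123/124

Sum = 123/124


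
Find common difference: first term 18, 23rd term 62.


d = (aₙ - a₁)/(n-1)
= (62 - 18)/(23-1)
= 44/22 = 2

d = 2


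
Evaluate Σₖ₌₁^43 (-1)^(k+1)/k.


S = 1 - 1/2 + 1/3 - 1/4 + 1/5 - 1/6 + 1/7 - 1/8 ± ...
= 0.7046
(Full series converges to +ln(2) ≈ +0.6931)

S_43 = 0.7046


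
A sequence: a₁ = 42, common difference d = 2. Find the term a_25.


aₙ = a₁ + (n-1)d
= 42 + (25-1)×2
= 42 + 48
= 90

a_25 = 90


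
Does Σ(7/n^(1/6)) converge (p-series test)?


p-series test: Σ c/n^p converges if p > 1, diverges if p ≤ 1 (constant c > 0 doesn't affect convergence).
p = 1/6
1/6 ≤ 1 → DIVERGES

Diverges (p = 1/6 ≤ 1)


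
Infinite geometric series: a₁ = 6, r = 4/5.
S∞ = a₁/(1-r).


S∞ = a₁/(1-r) = 6/(1 - 4/5)
= 6/(1/5)
= 30

S∞ = 30


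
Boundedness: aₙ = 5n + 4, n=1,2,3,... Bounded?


aₙ = 5n + 4 → as n→∞, aₙ→∞
No finite upper bound exists
The sequence is UNBOUNDED

Unbounded (aₙ → ∞ as n → ∞)


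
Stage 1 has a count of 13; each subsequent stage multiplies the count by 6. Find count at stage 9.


aₙ = a₁·r^(n-1)
= 13×6^8
= 13×1679616
= 21835008

a_9 = 21835008


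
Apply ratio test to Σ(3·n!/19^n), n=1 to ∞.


aₙ = 3·n!/19^n
a_{n+1}/aₙ = (n+1)!/19^(n+1) × 19^n/n!  (constant 3 cancels)
= (n+1)/19
L = lim(n→∞) (n+1)/19 = ∞
L > 1 → series DIVERGES

Diverges (ratio test: L = ∞ > 1)


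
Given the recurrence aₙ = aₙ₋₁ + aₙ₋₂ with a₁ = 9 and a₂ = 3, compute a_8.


Computing iteratively: 9, 3, 12, 15, 27, 42, 69, 111
a_8 = 111

a_8 = 111


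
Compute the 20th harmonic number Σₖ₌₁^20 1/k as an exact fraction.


H_20 = 1/1 + 1/2 + 1/3 + ... + 1/20
= 55835135/15519504
≈ 3.5977

H_20 = 55835135/15519504 ≈ 3.5977


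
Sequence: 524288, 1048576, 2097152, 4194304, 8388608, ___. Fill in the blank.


Pattern: powers of 2: 2ⁿ
Terms: 524288, 1048576, 2097152, 4194304, 8388608
Next term = 16777216

Next term = 16777216


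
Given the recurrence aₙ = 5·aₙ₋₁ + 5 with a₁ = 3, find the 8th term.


Computing step by step:
a_1 = 3
a_2 = 20
a_3 = 105
a_4 = 530
a_5 = 2655
a_6 = 13280
a_7 = 66405
a_8 = 332030


a_8 = 332030


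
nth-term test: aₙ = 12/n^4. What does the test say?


lim(n→∞) 12/n^4 = 0
lim aₙ = 0 → nth-term test is INCONCLUSIVE
(Need other tests; this is actually a convergent p-series with p=4 > 1)

Inconclusive (lim aₙ = 0; need another test)


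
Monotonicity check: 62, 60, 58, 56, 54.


Differences: -2, -2, -2, -2
All differences < 0 → strictly DECREASING

Monotonically decreasing


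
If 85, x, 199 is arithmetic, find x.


AM = (85 + 199)/2 = 284/2 = 142

AM = 142


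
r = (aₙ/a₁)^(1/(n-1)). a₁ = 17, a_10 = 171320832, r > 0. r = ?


r^(n-1) = aₙ/a₁
r^9 = 171320832/17 = 10077696
r = 10077696^(1/9)
= 6

r = 6


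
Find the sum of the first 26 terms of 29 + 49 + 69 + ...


aₙ = 29 + (26-1)×20 = 529
Sₙ = n(a₁+aₙ)/2 = 26×(29+529)/2
= 26×558/2 = 7254

S_26 = 7254


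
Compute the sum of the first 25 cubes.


n(n+1)/2 = 25×26/2 = 325
Σk³ = 325² = 105625

Σk³ = 105625


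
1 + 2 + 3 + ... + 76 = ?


n(n+1)/2 = 76×77/2 = 5852/2 = 2926

Σk = 2926


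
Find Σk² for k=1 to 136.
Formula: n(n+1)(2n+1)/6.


n = 136
n(n+1)(2n+1)/6 = 136×137×273/6
= 5086536/6 = 847756

Σk² = 847756


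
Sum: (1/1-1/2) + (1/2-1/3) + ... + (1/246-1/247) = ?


Telescoping: adjacent terms cancel.
= 1/1 - 1/247
= 1 - 1/247 = 246/247

Sum = 246/247


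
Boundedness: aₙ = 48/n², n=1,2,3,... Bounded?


a₁ = 48, a₂ = 48/4, a₃ = 48/9, ...
0 < aₙ ≤ 48 for all n ≥ 1
The sequence IS bounded

Bounded (0 < aₙ ≤ 48)


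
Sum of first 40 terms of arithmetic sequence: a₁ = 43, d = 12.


aₙ = 43 + (40-1)×12 = 511
Sₙ = n(a₁+aₙ)/2 = 40×(43+511)/2
= 40×554/2 = 11080

S_40 = 11080


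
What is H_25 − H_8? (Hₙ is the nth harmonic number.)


Σₖ₌9^25 1/k = 1/9 + 1/10 + 1/11 + ... + 1/25
= 9799140457/8923714800
≈ 1.0981

Sum = 9799140457/8923714800 ≈ 1.0981


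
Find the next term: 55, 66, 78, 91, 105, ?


Pattern: triangular numbers: n(n+1)/2
Terms: 55, 66, 78, 91, 105
Next term = 120

Next term = 120


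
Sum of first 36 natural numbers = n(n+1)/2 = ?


n(n+1)/2 = 36×37/2 = 1332/2 = 666

Σk = 666


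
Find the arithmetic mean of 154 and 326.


AM = (154 + 326)/2 = 480/2 = 240

AM = 240


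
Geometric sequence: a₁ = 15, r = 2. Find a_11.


aₙ = a₁·r^(n-1)
= 15×2^10
= 15×1024
= 15360

a_11 = 15360


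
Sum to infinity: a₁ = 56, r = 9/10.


S∞ = a₁/(1-r) = 56/(1 - 9/10)
= 56/(1/10)
= 560

S∞ = 560


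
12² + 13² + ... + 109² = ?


Σₖ₌12^109 k² = Σₖ₌₁^109 k² − Σₖ₌₁^11 k²
= 109·110·219/6 − 11·12·23/6
= 437635 − 506 = 437129

Σk² = 437129


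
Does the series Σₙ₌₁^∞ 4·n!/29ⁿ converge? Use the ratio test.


aₙ = 4·n!/29^n
a_{n+1}/aₙ = (n+1)!/29^(n+1) × 29^n/n!  (constant 4 cancels)
= (n+1)/29
L = lim(n→∞) (n+1)/29 = ∞
L > 1 → series DIVERGES

Diverges (ratio test: L = ∞ > 1)


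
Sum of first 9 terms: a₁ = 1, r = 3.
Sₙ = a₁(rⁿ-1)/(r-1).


Sₙ = 1×(3^9 - 1)/(3 - 1)
= 1×(19683 - 1)/2
= 1×19682/2
= 9841

S_9 = 9841


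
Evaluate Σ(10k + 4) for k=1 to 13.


Σ(10k+4) = 10·Σk + 4·n
= 10·91 + 4·13
= 910 + 52 = 962

Σ = 962


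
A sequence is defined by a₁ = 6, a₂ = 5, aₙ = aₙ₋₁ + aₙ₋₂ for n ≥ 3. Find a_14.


Computing iteratively: 6, 5, 11, 16, 27, 43, 70, 113, 183, 296, 479, 775, ...
a_14 = 2029

a_14 = 2029


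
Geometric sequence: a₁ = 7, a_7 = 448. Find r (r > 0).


r^(n-1) = aₙ/a₁
r^6 = 448/7 = 64
r = 64^(1/6)
= ±2; taking r > 0 gives r = 2

r = 2


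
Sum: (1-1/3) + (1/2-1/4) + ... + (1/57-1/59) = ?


Telescoping with gap 2: two head and two tail terms survive.
= (1 + 1/2) - (1/58 + 1/59)
= 3/2 - 1/58 - 1/59 = 2508/1711

Sum = 2508/1711


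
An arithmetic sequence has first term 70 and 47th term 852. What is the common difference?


d = (aₙ - a₁)/(n-1)
= (852 - 70)/(47-1)
= 782/46 = 17

d = 17


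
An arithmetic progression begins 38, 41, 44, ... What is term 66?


aₙ = a₁ + (n-1)d
= 38 + (66-1)×3
= 38 + 195
= 233

a_66 = 233


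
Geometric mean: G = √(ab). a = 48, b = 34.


GM = √(48×34) = √1632 = 40.398

GM = 40.398


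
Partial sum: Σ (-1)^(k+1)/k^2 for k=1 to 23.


S = 1 - 1/4 + 1/9 - 1/16 + 1/25 - 1/36 + 1/49 - 1/64 ± ...
= 0.8234
(Full series converges to +π²/12 ≈ +0.8225)

S_23 = 0.8234


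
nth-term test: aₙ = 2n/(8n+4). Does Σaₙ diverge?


lim(n→∞) 2n/(8n+4) = 2/8 = 1/4  (divide numerator and denominator by n)
lim aₙ = 1/4 ≠ 0 → series DIVERGES

Diverges (lim aₙ = 1/4 ≠ 0)


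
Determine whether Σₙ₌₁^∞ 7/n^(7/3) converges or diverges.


p-series test: Σ c/n^p converges if p > 1, diverges if p ≤ 1 (constant c > 0 doesn't affect convergence).
p = 7/3
7/3 > 1 → CONVERGES

Converges (p = 7/3 > 1)


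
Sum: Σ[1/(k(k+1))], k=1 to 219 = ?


1/(k(k+1)) = 1/k - 1/(k+1) (partial fractions)
Telescoping: Σ = 1 - 1/220 = 219/220

Sum = 219/220


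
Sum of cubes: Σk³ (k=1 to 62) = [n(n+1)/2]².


n(n+1)/2 = 62×63/2 = 1953
Σk³ = 1953² = 3814209

Σk³ = 3814209


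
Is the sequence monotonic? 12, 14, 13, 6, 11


Differences: 2, -1, -7, 5
Difference at position 1 is +2 (> 0) but position 2 is -1 (< 0) — sequence both rises and falls
→ NOT monotonic

Not monotonic


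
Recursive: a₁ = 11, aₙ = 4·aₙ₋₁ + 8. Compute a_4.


Computing step by step:
a_1 = 11
a_2 = 52
a_3 = 216
a_4 = 872


a_4 = 872


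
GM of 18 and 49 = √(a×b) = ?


GM = √(18×49) = √882 = 29.6985

GM = 29.6985


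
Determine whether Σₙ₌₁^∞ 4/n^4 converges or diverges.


p-series test: Σ c/n^p converges if p > 1, diverges if p ≤ 1 (constant c > 0 doesn't affect convergence).
p = 4
4 > 1 → CONVERGES

Converges (p = 4 > 1)


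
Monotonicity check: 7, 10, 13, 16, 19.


Differences: 3, 3, 3, 3
All differences > 0 → strictly INCREASING

Monotonically increasing


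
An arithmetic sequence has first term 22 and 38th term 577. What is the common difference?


d = (aₙ - a₁)/(n-1)
= (577 - 22)/(38-1)
= 555/37 = 15

d = 15


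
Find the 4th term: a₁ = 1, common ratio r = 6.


aₙ = a₁·r^(n-1)
= 1×6^3
= 1×216
= 216

a_4 = 216


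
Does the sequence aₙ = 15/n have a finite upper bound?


a₁ = 15, a₂ = 15/2, a₃ = 15/3, ...
0 < aₙ ≤ 15 for all n ≥ 1
Lower bound: 0, Upper bound: 15
The sequence IS bounded

Bounded (0 < aₙ ≤ 15)


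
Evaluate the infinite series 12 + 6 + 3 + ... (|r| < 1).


S∞ = a₁/(1-r) = 12/(1 - 1/2)
= 12/(1/2)
= 24

S∞ = 24


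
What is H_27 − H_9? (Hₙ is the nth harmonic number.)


Σₖ₌10^27 1/k = 1/10 + 1/11 + 1/12 + ... + 1/27
= 85332099113/80313433200
≈ 1.0625

Sum = 85332099113/80313433200 ≈ 1.0625


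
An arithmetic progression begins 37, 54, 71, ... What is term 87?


aₙ = a₁ + (n-1)d
= 37 + (87-1)×17
= 37 + 1462
= 1499

a_87 = 1499


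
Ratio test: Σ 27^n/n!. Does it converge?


aₙ = 27^n/n!
a_{n+1}/aₙ = 27^(n+1)/(n+1)! × n!/27^n
= 27/(n+1)
L = lim(n→∞) 27/(n+1) = 0
L < 1 → series CONVERGES

Converges (ratio test: L = 0 < 1)


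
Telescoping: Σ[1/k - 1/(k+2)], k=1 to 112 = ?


Telescoping with gap 2: two head and two tail terms survive.
= (1 + 1/2) - (1/113 + 1/114)
= 3/2 - 1/113 - 1/114 = 9548/6441

Sum = 9548/6441


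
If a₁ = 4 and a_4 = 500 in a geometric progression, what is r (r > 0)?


r^(n-1) = aₙ/a₁
r^3 = 500/4 = 125
r = 125^(1/3)
= 5

r = 5


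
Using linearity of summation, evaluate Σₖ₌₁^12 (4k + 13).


Σ(4k+13) = 4·Σk + 13·n
= 4·78 + 13·12
= 312 + 156 = 468

Σ = 468


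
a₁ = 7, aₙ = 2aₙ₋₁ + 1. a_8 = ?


Computing step by step:
a_1 = 7
a_2 = 15
a_3 = 31
a_4 = 63
a_5 = 127
a_6 = 255
a_7 = 511
a_8 = 1023


a_8 = 1023


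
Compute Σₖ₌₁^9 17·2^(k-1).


Sₙ = 17×(2^9 - 1)/(2 - 1)
= 17×(512 - 1)/1
= 17×511/1
= 8687

S_9 = 8687


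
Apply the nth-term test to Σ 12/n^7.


lim(n→∞) 12/n^7 = 0
lim aₙ = 0 → nth-term test is INCONCLUSIVE
(Need other tests; this is actually a convergent p-series with p=7 > 1)

Inconclusive (lim aₙ = 0; need another test)


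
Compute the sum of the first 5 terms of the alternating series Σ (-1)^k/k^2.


S = -1 + 1/4 - 1/9 + 1/16 - 1/25
= -0.8386
(Full series converges to -π²/12 ≈ -0.8225)

S_5 = -0.8386


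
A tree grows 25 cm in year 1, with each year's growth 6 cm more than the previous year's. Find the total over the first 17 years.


aₙ = 25 + (17-1)×6 = 121
Sₙ = n(a₁+aₙ)/2 = 17×(25+121)/2
= 17×146/2 = 1241

S_17 = 1241


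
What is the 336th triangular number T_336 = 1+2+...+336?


n(n+1)/2 = 336×337/2 = 113232/2 = 56616

Σk = 56616


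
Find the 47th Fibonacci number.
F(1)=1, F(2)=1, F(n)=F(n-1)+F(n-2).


Fibonacci sequence: 1, 1, 2, 3, 5, 8, 13, 21, 34, 55, 89, ...
F(47) = 2971215073

F(47) = 2971215073


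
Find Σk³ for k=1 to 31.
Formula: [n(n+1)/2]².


n(n+1)/2 = 31×32/2 = 496
Σk³ = 496² = 246016

Σk³ = 246016


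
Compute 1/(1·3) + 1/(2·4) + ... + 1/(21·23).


1/(k(k+2)) = (1/2)·(1/k - 1/(k+2)) (partial fractions)
Telescoping: Σ = (1/2)·(1 + 1/2 - 1/22 - 1/23) = 357/506

Sum = 357/506


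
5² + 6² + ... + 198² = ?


Σₖ₌5^198 k² = Σₖ₌₁^198 k² − Σₖ₌₁^4 k²
= 198·199·397/6 − 4·5·9/6
= 2607099 − 30 = 2607069

Σk² = 2607069


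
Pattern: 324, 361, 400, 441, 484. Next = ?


Pattern: perfect squares: n²
Terms: 324, 361, 400, 441, 484
Next term = 529

Next term = 529


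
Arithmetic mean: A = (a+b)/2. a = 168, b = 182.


AM = (168 + 182)/2 = 350/2 = 175

AM = 175


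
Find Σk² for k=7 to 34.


Σₖ₌7^34 k² = Σₖ₌₁^34 k² − Σₖ₌₁^6 k²
= 34·35·69/6 − 6·7·13/6
= 13685 − 91 = 13594

Σk² = 13594


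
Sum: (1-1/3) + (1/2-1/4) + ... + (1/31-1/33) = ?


Telescoping with gap 2: two head and two tail terms survive.
= (1 + 1/2) - (1/32 + 1/33)
= 3/2 - 1/32 - 1/33 = 1519/1056

Sum = 1519/1056


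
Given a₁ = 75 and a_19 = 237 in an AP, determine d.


d = (aₙ - a₁)/(n-1)
= (237 - 75)/(19-1)
= 162/18 = 9

d = 9


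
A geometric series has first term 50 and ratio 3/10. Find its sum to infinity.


S∞ = a₁/(1-r) = 50/(1 - 3/10)
= 50/(7/10)
= 500/7

S∞ = 500/7


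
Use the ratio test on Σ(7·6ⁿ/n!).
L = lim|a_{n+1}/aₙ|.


aₙ = 7·6^n/n!
a_{n+1}/aₙ = 6^(n+1)/(n+1)! × n!/6^n  (constant 7 cancels)
= 6/(n+1)
L = lim(n→∞) 6/(n+1) = 0
L < 1 → series CONVERGES

Converges (ratio test: L = 0 < 1)


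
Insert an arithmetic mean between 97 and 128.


AM = (97 + 128)/2 = 225/2 = 112.5

AM = 112.5


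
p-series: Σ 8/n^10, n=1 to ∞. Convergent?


p-series test: Σ c/n^p converges if p > 1, diverges if p ≤ 1 (constant c > 0 doesn't affect convergence).
p = 10
10 > 1 → CONVERGES

Converges (p = 10 > 1)


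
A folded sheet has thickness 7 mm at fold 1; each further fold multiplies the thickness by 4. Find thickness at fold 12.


aₙ = a₁·r^(n-1)
= 7×4^11
= 7×4194304
= 29360128

a_12 = 29360128


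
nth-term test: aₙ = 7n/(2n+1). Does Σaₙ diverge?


lim(n→∞) 7n/(2n+1) = 7/2 = 7/2  (divide numerator and denominator by n)
lim aₙ = 7/2 ≠ 0 → series DIVERGES

Diverges (lim aₙ = 7/2 ≠ 0)


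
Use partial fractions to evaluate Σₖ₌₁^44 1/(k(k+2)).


1/(k(k+2)) = (1/2)·(1/k - 1/(k+2)) (partial fractions)
Telescoping: Σ = (1/2)·(1 + 1/2 - 1/45 - 1/46) = 1507/2070

Sum = 1507/2070


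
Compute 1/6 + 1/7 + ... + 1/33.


Σₖ₌6^33 1/k = 1/6 + 1/7 + 1/8 + ... + 1/33
= 23701413189829/13127595717600
≈ 1.8055

Sum = 23701413189829/13127595717600 ≈ 1.8055


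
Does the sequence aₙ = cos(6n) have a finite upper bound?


For all n, -1 ≤ cos(6n) ≤ 1, so -1 ≤ cos(6n) ≤ 1
Lower bound: -1, Upper bound: 1
The sequence IS bounded

Bounded (-1 ≤ aₙ ≤ 1)


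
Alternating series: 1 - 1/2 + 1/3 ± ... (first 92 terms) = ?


S = 1 - 1/2 + 1/3 - 1/4 + 1/5 - 1/6 + 1/7 - 1/8 ± ...
= 0.6877
(Full series converges to +ln(2) ≈ +0.6931)

S_92 = 0.6877


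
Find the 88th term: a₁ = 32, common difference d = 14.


aₙ = a₁ + (n-1)d
= 32 + (88-1)×14
= 32 + 1218
= 1250

a_88 = 1250


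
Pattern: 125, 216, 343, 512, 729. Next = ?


Pattern: perfect cubes: n³
Terms: 125, 216, 343, 512, 729
Next term = 1000

Next term = 1000


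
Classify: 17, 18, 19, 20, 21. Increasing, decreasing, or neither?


Differences: 1, 1, 1, 1
All differences > 0 → strictly INCREASING

Monotonically increasing


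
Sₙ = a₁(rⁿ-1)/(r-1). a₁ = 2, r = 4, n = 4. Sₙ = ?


Sₙ = 2×(4^4 - 1)/(4 - 1)
= 2×(256 - 1)/3
= 2×255/3
= 170

S_4 = 170


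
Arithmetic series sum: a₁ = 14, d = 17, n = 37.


aₙ = 14 + (37-1)×17 = 626
Sₙ = n(a₁+aₙ)/2 = 37×(14+626)/2
= 37×640/2 = 11840

S_37 = 11840


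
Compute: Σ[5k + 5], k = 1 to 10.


Σ(5k+5) = 5·Σk + 5·n
= 5·55 + 5·10
= 275 + 50 = 325

Σ = 325


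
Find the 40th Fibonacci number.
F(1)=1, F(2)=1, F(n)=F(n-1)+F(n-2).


Fibonacci sequence: 1, 1, 2, 3, 5, 8, 13, 21, 34, 55, 89, ...
F(40) = 102334155

F(40) = 102334155


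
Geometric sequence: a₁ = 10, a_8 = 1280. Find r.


r^(n-1) = aₙ/a₁
r^7 = 1280/10 = 128
r = 128^(1/7)
= 2

r = 2


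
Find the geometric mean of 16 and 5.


GM = √(16×5) = √80 = 8.9443

GM = 8.9443


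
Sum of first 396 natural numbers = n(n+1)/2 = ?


n(n+1)/2 = 396×397/2 = 157212/2 = 78606

Σk = 78606


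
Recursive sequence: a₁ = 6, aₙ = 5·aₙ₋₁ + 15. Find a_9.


Computing step by step:
a_1 = 6
a_2 = 45
a_3 = 240
a_4 = 1215
a_5 = 6090
a_6 = 30465
a_7 = 152340
a_8 = 761715
a_9 = 3808590


a_9 = 3808590


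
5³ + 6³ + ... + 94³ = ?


Σₖ₌5^94 k³ = [94·95/2]² − [4·5/2]²
= 19936225 − 100 = 19936125

Σk³ = 19936125


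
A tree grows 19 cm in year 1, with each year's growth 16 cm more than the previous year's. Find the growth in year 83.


aₙ = a₁ + (n-1)d
= 19 + (83-1)×16
= 19 + 1312
= 1331

a_83 = 1331


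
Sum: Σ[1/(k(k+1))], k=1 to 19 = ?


1/(k(k+1)) = 1/k - 1/(k+1) (partial fractions)
Telescoping: Σ = 1 - 1/20 = 19/20

Sum = 19/20


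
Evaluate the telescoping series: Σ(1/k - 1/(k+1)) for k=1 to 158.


Telescoping: adjacent terms cancel.
= 1/1 - 1/159
= 1 - 1/159 = 158/159

Sum = 158/159


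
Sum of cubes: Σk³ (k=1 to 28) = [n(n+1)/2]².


n(n+1)/2 = 28×29/2 = 406
Σk³ = 406² = 164836

Σk³ = 164836


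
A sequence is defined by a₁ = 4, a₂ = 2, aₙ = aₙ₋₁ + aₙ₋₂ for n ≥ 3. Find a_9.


Computing iteratively: 4, 2, 6, 8, 14, 22, 36, 58, 94
a_9 = 94

a_9 = 94


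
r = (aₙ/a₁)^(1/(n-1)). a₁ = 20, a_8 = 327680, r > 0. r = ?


r^(n-1) = aₙ/a₁
r^7 = 327680/20 = 16384
r = 16384^(1/7)
= 4

r = 4


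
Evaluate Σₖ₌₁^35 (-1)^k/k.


S = -1 + 1/2 - 1/3 + 1/4 - 1/5 + 1/6 - 1/7 + 1/8 ± ...
= -0.7072
(Full series converges to -ln(2) ≈ -0.6931)

S_35 = -0.7072


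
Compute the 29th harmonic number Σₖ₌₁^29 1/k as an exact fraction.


H_29 = 1/1 + 1/2 + 1/3 + ... + 1/29
= 9227046511387/2329089562800
≈ 3.9617

H_29 = 9227046511387/2329089562800 ≈ 3.9617


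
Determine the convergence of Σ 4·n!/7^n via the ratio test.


aₙ = 4·n!/7^n
a_{n+1}/aₙ = (n+1)!/7^(n+1) × 7^n/n!  (constant 4 cancels)
= (n+1)/7
L = lim(n→∞) (n+1)/7 = ∞
L > 1 → series DIVERGES

Diverges (ratio test: L = ∞ > 1)


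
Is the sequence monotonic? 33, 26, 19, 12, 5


Differences: -7, -7, -7, -7
All differences < 0 → strictly DECREASING

Monotonically decreasing


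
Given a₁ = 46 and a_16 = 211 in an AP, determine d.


d = (aₙ - a₁)/(n-1)
= (211 - 46)/(16-1)
= 165/15 = 11

d = 11


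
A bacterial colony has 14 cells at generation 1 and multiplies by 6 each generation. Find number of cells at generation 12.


aₙ = a₁·r^(n-1)
= 14×6^11
= 14×362797056
= 5079158784

a_12 = 5079158784


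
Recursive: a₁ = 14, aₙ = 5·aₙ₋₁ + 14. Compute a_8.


Computing step by step:
a_1 = 14
a_2 = 84
a_3 = 434
a_4 = 2184
a_5 = 10934
a_6 = 54684
a_7 = 273434
a_8 = 1367184


a_8 = 1367184


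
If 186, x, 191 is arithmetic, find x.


AM = (186 + 191)/2 = 377/2 = 188.5

AM = 188.5


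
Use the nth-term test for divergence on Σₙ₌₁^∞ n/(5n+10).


lim(n→∞) n/(5n+10) = 1/5 = 1/5  (divide numerator and denominator by n)
lim aₙ = 1/5 ≠ 0 → series DIVERGES

Diverges (lim aₙ = 1/5 ≠ 0)


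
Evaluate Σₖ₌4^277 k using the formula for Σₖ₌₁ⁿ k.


Σₖ₌4^277 k = Σₖ₌₁^277 k − Σₖ₌₁^3 k
= 277·278/2 − 3·4/2
= 38503 − 6 = 38497

Σk = 38497


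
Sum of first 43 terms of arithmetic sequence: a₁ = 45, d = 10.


aₙ = 45 + (43-1)×10 = 465
Sₙ = n(a₁+aₙ)/2 = 43×(45+465)/2
= 43×510/2 = 10965

S_43 = 10965


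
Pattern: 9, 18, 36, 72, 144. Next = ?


Pattern: geometric (r=2)
Terms: 9, 18, 36, 72, 144
Next term = 288

Next term = 288


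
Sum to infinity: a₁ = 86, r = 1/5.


S∞ = a₁/(1-r) = 86/(1 - 1/5)
= 86/(4/5)
= 215/2

S∞ = 215/2


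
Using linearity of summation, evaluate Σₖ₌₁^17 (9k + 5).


Σ(9k+5) = 9·Σk + 5·n
= 9·153 + 5·17
= 1377 + 85 = 1462

Σ = 1462


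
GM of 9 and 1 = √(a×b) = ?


GM = √(9×1) = √9 = 3

GM = 3


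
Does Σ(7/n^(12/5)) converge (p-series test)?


p-series test: Σ c/n^p converges if p > 1, diverges if p ≤ 1 (constant c > 0 doesn't affect convergence).
p = 12/5
12/5 > 1 → CONVERGES

Converges (p = 12/5 > 1)


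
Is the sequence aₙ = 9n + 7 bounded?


aₙ = 9n + 7 → as n→∞, aₙ→∞
No finite upper bound exists
The sequence is UNBOUNDED

Unbounded (aₙ → ∞ as n → ∞)


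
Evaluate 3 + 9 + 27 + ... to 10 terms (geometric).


Sₙ = 3×(3^10 - 1)/(3 - 1)
= 3×(59049 - 1)/2
= 3×59048/2
= 88572

S_10 = 88572


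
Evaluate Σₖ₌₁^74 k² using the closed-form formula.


n = 74
n(n+1)(2n+1)/6 = 74×75×149/6
= 826950/6 = 137825

Σk² = 137825
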